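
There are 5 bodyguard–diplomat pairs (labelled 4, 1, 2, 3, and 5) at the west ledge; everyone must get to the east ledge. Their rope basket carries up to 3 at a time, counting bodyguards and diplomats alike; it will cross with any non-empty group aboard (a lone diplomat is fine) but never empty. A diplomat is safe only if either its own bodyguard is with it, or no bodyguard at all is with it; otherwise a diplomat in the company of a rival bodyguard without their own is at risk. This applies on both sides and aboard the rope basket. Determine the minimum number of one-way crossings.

Counting alone: each trip to the east ledge takes at most 3 across and each return brings at least 1 back, so after t trips out (and t−1 returns) at most 3t − (t−1) of the 10 are across; that first reaches 10 at t = 5, so at least 9 crossings are needed.
The safety rule pushes this higher. Following every safe sequence of crossings, the most of the 10 that can be at the east ledge as the rope basket arrives there on crossing 9 is 9 — never all 10.
So no plan with fewer than 11 crossings exists, and this one achieves 11:
1. bodyguard 4 and diplomat 4 cross → the east ledge.
2. bodyguard 4 crosses ← the west ledge.
3. diplomat 1, diplomat 2, and diplomat 3 cross → the east ledge.
4. diplomat 4 crosses ← the west ledge.
5. bodyguard 1, bodyguard 2, and bodyguard 3 cross → the east ledge.
6. bodyguard 1 and diplomat 1 cross ← the west ledge.
7. bodyguard 1, bodyguard 4, and bodyguard 5 cross → the east ledge.
8. diplomat 2 crosses ← the west ledge.
9. diplomat 1 and diplomat 4 cross → the east ledge.
10. diplomat 4 crosses ← the west ledge.
11. diplomat 2, diplomat 4, and diplomat 5 cross → the east ledge.

11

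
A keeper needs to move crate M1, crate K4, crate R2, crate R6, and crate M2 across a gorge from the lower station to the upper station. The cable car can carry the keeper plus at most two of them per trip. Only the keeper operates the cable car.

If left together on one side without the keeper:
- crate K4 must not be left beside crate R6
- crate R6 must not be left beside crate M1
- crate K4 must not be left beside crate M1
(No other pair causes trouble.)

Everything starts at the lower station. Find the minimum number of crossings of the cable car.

7

Counting alone: the keeper can take at most 2 across per trip to the upper station, so moving all 5 needs at least 3 loaded trips out, with a return between consecutive ones — at least 5 crossings.
The safety rule pushes this higher. Following every safe sequence of crossings, the most of the 5 that can be at the upper station as the cable car arrives there on crossing 5 is 4 — never all 5.
So no plan with fewer than 7 crossings exists, and this one achieves 7:
1. Keeper goes to the upper station with crate K4 and crate M1.  [the lower station: crate M2, crate R2, crate R6 | the upper station: crate K4, crate M1]
2. Keeper goes back to the lower station with crate M1.  [the lower station: crate M1, crate M2, crate R2, crate R6 | the upper station: crate K4]
3. Keeper goes to the upper station with crate M1 and crate R2.  [the lower station: crate M2, crate R6 | the upper station: crate K4, crate M1, crate R2]
4. Keeper goes back to the lower station with crate M1.  [the lower station: crate M1, crate M2, crate R6 | the upper station: crate K4, crate R2]
5. Keeper goes to the upper station with crate M1 and crate M2.  [the lower station: crate R6 | the upper station: crate K4, crate M1, crate M2, crate R2]
6. Keeper goes back to the lower station with crate M1.  [the lower station: crate M1, crate R6 | the upper station: crate K4, crate M2, crate R2]
7. Keeper goes to the upper station with crate M1 and crate R6.  [the lower station: — | the upper station: crate K4, crate M1, crate M2, crate R2, crate R6]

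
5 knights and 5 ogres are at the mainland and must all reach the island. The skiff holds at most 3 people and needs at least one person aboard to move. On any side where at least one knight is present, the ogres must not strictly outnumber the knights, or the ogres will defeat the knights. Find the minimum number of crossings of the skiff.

11

Counting alone: each trip to the island takes at most 3 across and each return brings at least 1 back, so after t trips out (and t−1 returns) at most 3t − (t−1) of the 10 are across; that first reaches 10 at t = 5, so at least 9 crossings are needed.
The safety rule pushes this higher. Following every safe sequence of crossings, the most of the 10 that can be at the island as the skiff arrives there on crossing 9 is 9 — never all 10.
So no plan with fewer than 11 crossings exists, and this one achieves 11:
1. 2 ogres → the island.  (the mainland: 5K 3O; the island: 0K 2O)
2. 1 ogre ← the mainland.  (the mainland: 5K 4O; the island: 0K 1O)
3. 3 ogres → the island.  (the mainland: 5K 1O; the island: 0K 4O)
4. 1 ogre ← the mainland.  (the mainland: 5K 2O; the island: 0K 3O)
5. 3 knights → the island.  (the mainland: 2K 2O; the island: 3K 3O)
6. 1 knight and 1 ogre ← the mainland.  (the mainland: 3K 3O; the island: 2K 2O)
7. 3 knights → the island.  (the mainland: 0K 3O; the island: 5K 2O)
8. 1 ogre ← the mainland.  (the mainland: 0K 4O; the island: 5K 1O)
9. 2 ogres → the island.  (the mainland: 0K 2O; the island: 5K 3O)
10. 1 ogre ← the mainland.  (the mainland: 0K 3O; the island: 5K 2O)
11. 3 ogres → the island.  (the mainland: 0K 0O; the island: 5K 5O)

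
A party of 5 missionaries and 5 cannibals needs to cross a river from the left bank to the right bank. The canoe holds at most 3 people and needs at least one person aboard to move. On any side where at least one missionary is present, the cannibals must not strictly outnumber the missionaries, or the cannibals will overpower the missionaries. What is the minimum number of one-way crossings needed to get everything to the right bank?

11

Counting alone: each trip to the right bank takes at most 3 across and each return brings at least 1 back, so after t trips out (and t−1 returns) at most 3t − (t−1) of the 10 are across; that first reaches 10 at t = 5, so at least 9 crossings are needed.
The safety rule pushes this higher. Following every safe sequence of crossings, the most of the 10 that can be at the right bank as the canoe arrives there on crossing 9 is 9 — never all 10.
So no plan with fewer than 11 crossings exists, and this one achieves 11:
1. 2 cannibals → the right bank.  (the left bank: 5M 3C; the right bank: 0M 2C)
2. 1 cannibal ← the left bank.  (the left bank: 5M 4C; the right bank: 0M 1C)
3. 3 cannibals → the right bank.  (the left bank: 5M 1C; the right bank: 0M 4C)
4. 1 cannibal ← the left bank.  (the left bank: 5M 2C; the right bank: 0M 3C)
5. 3 missionaries → the right bank.  (the left bank: 2M 2C; the right bank: 3M 3C)
6. 1 missionary and 1 cannibal ← the left bank.  (the left bank: 3M 3C; the right bank: 2M 2C)
7. 3 missionaries → the right bank.  (the left bank: 0M 3C; the right bank: 5M 2C)
8. 1 cannibal ← the left bank.  (the left bank: 0M 4C; the right bank: 5M 1C)
9. 2 cannibals → the right bank.  (the left bank: 0M 2C; the right bank: 5M 3C)
10. 1 cannibal ← the left bank.  (the left bank: 0M 3C; the right bank: 5M 2C)
11. 3 cannibals → the right bank.  (the left bank: 0M 0C; the right bank: 5M 5C)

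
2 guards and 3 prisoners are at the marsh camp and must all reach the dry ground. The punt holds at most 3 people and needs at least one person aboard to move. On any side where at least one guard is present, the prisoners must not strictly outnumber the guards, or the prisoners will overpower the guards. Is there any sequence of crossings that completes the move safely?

The prisoners already outnumber the guards at the marsh camp before anyone moves, so the starting position itself is disallowed.

No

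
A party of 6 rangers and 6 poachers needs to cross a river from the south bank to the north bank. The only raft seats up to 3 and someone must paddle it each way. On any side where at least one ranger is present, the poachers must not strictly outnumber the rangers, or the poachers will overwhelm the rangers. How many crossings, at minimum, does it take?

impossible

Following every safe sequence of crossings from the start, the most of the 12 that can be at the north bank as the raft arrives there on crossings 1, 3, 5 is 3, 5, 6 respectively; the best ever achieved is 6 of 12.
From crossing 7 on, no configuration arises that was not already reachable earlier: only 17 distinct safe configurations (who is on which side, and where the raft is) can ever be reached, none of them has everyone across, and every continuation just revisits them. They are: 0 rangers + 0 poachers across (raft back at the start); 0 rangers + 1 poacher across (raft there); 0 rangers + 1 poacher across (raft back at the start); 0 rangers + 2 poachers across (raft there); 0 rangers + 2 poachers across (raft back at the start); 0 rangers + 3 poachers across (raft there); 0 rangers + 3 poachers across (raft back at the start); 0 rangers + 4 poachers across (raft there); 0 rangers + 4 poachers across (raft back at the start); 0 rangers + 5 poachers across (raft there); 0 rangers + 5 poachers across (raft back at the start); 0 rangers + 6 poachers across (raft there); 1 ranger + 1 poacher across (raft there); 1 ranger + 1 poacher across (raft back at the start); 2 rangers + 2 poachers across (raft there); 2 rangers + 2 poachers across (raft back at the start); 3 rangers + 3 poachers across (raft there). So no valid plan exists.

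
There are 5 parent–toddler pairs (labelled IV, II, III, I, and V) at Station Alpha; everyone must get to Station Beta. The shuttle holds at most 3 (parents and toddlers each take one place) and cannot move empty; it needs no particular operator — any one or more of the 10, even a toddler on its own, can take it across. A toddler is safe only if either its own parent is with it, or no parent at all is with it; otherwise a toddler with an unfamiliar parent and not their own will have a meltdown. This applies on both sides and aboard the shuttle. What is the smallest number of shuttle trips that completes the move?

11

Counting alone: each trip to Station Beta takes at most 3 across and each return brings at least 1 back, so after t trips out (and t−1 returns) at most 3t − (t−1) of the 10 are across; that first reaches 10 at t = 5, so at least 9 crossings are needed.
The safety rule pushes this higher. Following every safe sequence of crossings, the most of the 10 that can be at Station Beta as the shuttle arrives there on crossing 9 is 9 — never all 10.
So no plan with fewer than 11 crossings exists, and this one achieves 11:
1. parent IV and toddler IV cross → Station Beta.
2. parent IV crosses ← Station Alpha.
3. toddler I, toddler II, and toddler III cross → Station Beta.
4. toddler IV crosses ← Station Alpha.
5. parent I, parent II, and parent III cross → Station Beta.
6. parent II and toddler II cross ← Station Alpha.
7. parent II, parent IV, and parent V cross → Station Beta.
8. toddler III crosses ← Station Alpha.
9. toddler II and toddler IV cross → Station Beta.
10. toddler IV crosses ← Station Alpha.
11. toddler III, toddler IV, and toddler V cross → Station Beta.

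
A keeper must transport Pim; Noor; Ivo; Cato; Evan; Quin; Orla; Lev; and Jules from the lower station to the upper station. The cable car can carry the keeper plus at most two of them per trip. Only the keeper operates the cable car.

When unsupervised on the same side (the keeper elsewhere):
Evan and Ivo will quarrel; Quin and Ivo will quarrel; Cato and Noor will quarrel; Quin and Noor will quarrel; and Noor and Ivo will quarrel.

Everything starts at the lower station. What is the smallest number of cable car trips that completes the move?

15

Counting alone: the keeper can take at most 2 across per trip to the upper station, so moving all 9 needs at least 5 loaded trips out, with a return between consecutive ones — at least 9 crossings.
The safety rule pushes this higher. Following every safe sequence of crossings, the most of the 9 that can be at the upper station as the cable car arrives there on crossings 9, 11, 13 is 6, 7, 8 respectively — never all 9.
So no plan with fewer than 15 crossings exists, and this one achieves 15:
1. Keeper goes to the upper station with Ivo and Noor.
2. Keeper goes back to the lower station with Noor.
3. Keeper goes to the upper station with Noor and Pim.
4. Keeper goes back to the lower station with Noor.
5. Keeper goes to the upper station with Cato and Noor.
6. Keeper goes back to the lower station with Noor.
7. Keeper goes to the upper station with Noor and Orla.
8. Keeper goes back to the lower station with Noor.
9. Keeper goes to the upper station with Lev and Noor.
10. Keeper goes back to the lower station with Noor.
11. Keeper goes to the upper station with Jules and Noor.
12. Keeper goes back to the lower station with Noor.
13. Keeper goes to the upper station with Evan and Quin.
14. Keeper goes back to the lower station with Ivo.
15. Keeper goes to the upper station with Ivo and Noor.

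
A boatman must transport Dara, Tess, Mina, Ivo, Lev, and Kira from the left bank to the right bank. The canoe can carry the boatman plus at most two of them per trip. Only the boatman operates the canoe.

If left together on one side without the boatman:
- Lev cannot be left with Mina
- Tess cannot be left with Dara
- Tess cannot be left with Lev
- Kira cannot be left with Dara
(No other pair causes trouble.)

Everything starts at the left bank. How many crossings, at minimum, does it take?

Counting alone: the boatman can take at most 2 across per trip to the right bank, so moving all 6 needs at least 3 loaded trips out, with a return between consecutive ones — at least 5 crossings.
The safety rule pushes this higher. Following every safe sequence of crossings, the most of the 6 that can be at the right bank as the canoe arrives there on crossing 5 is 5 — never all 6.
So no plan with fewer than 7 crossings exists, and this one achieves 7:
1. Boatman goes to the right bank with Dara and Lev.  [the left bank: Ivo, Kira, Mina, Tess | the right bank: Dara, Lev]
2. Boatman goes back to the left bank alone.  [the left bank: Ivo, Kira, Mina, Tess | the right bank: Dara, Lev]
3. Boatman goes to the right bank with Mina and Tess.  [the left bank: Ivo, Kira | the right bank: Dara, Lev, Mina, Tess]
4. Boatman goes back to the left bank with Dara and Lev.  [the left bank: Dara, Ivo, Kira, Lev | the right bank: Mina, Tess]
5. Boatman goes to the right bank with Ivo and Kira.  [the left bank: Dara, Lev | the right bank: Ivo, Kira, Mina, Tess]
6. Boatman goes back to the left bank alone.  [the left bank: Dara, Lev | the right bank: Ivo, Kira, Mina, Tess]
7. Boatman goes to the right bank with Dara and Lev.  [the left bank: — | the right bank: Dara, Ivo, Kira, Lev, Mina, Tess]

7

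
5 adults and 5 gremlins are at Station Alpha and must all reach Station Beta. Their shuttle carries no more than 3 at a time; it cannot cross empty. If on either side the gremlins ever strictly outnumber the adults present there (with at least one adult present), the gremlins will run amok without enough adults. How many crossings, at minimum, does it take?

Counting alone: each trip to Station Beta takes at most 3 across and each return brings at least 1 back, so after t trips out (and t−1 returns) at most 3t − (t−1) of the 10 are across; that first reaches 10 at t = 5, so at least 9 crossings are needed.
The safety rule pushes this higher. Following every safe sequence of crossings, the most of the 10 that can be at Station Beta as the shuttle arrives there on crossing 9 is 9 — never all 10.
So no plan with fewer than 11 crossings exists, and this one achieves 11:
1. 2 gremlins → Station Beta.  (Station Alpha: 5A 3G; Station Beta: 0A 2G)
2. 1 gremlin ← Station Alpha.  (Station Alpha: 5A 4G; Station Beta: 0A 1G)
3. 3 gremlins → Station Beta.  (Station Alpha: 5A 1G; Station Beta: 0A 4G)
4. 1 gremlin ← Station Alpha.  (Station Alpha: 5A 2G; Station Beta: 0A 3G)
5. 3 adults → Station Beta.  (Station Alpha: 2A 2G; Station Beta: 3A 3G)
6. 1 adult and 1 gremlin ← Station Alpha.  (Station Alpha: 3A 3G; Station Beta: 2A 2G)
7. 3 adults → Station Beta.  (Station Alpha: 0A 3G; Station Beta: 5A 2G)
8. 1 gremlin ← Station Alpha.  (Station Alpha: 0A 4G; Station Beta: 5A 1G)
9. 2 gremlins → Station Beta.  (Station Alpha: 0A 2G; Station Beta: 5A 3G)
10. 1 gremlin ← Station Alpha.  (Station Alpha: 0A 3G; Station Beta: 5A 2G)
11. 3 gremlins → Station Beta.  (Station Alpha: 0A 0G; Station Beta: 5A 5G)

11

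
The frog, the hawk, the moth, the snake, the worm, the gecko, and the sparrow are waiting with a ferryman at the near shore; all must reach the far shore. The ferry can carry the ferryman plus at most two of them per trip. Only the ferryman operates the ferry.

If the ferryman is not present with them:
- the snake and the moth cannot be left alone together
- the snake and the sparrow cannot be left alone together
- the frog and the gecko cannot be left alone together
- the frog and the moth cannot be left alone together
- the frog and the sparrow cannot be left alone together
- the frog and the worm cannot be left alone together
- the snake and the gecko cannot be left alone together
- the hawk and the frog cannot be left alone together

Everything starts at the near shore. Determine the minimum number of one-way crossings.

9

Counting alone: the ferryman can take at most 2 across per trip to the far shore, so moving all 7 needs at least 4 loaded trips out, with a return between consecutive ones — at least 7 crossings.
The safety rule pushes this higher. Following every safe sequence of crossings, the most of the 7 that can be at the far shore as the ferry arrives there on crossing 7 is 5 — never all 7.
So no plan with fewer than 9 crossings exists, and this one achieves 9:
1. Ferryman goes to the far shore with the frog and the snake.
2. Ferryman goes back to the near shore alone.
3. Ferryman goes to the far shore with the hawk and the worm.
4. Ferryman goes back to the near shore with the frog.
5. Ferryman goes to the far shore with the frog and the moth.
6. Ferryman goes back to the near shore with the frog and the snake.
7. Ferryman goes to the far shore with the gecko and the sparrow.
8. Ferryman goes back to the near shore alone.
9. Ferryman goes to the far shore with the frog and the snake.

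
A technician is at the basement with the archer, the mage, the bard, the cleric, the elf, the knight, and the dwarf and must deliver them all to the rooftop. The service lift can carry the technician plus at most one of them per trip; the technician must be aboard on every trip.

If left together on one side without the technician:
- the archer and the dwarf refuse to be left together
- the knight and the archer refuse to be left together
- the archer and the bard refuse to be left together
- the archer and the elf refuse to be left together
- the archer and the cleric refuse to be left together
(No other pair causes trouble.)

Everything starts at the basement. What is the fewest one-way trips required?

impossible

Following every safe sequence of crossings from the start, the most of the 7 that can be at the rooftop as the service lift arrives there on crossings 1, 3, 5 is 1, 2, 3 respectively; the best ever achieved is 3 of 7.
From crossing 7 on, no configuration arises that was not already reachable earlier: only 26 distinct safe configurations (who is on which side, and where the service lift is) can ever be reached, none of them has everyone across, and every continuation just revisits them. So no valid plan exists.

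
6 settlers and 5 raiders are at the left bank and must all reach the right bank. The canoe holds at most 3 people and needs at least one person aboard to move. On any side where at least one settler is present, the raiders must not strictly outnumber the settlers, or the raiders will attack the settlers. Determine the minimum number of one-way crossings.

9

Counting alone: each trip to the right bank takes at most 3 across and each return brings at least 1 back, so after t trips out (and t−1 returns) at most 3t − (t−1) of the 11 are across; that first reaches 11 at t = 5, so at least 9 crossings are needed.
The plan below uses exactly 9 crossings, so it is optimal:
1. 3 raiders → the right bank.  (the left bank: 6S 2R; the right bank: 0S 3R)
2. 1 raider ← the left bank.  (the left bank: 6S 3R; the right bank: 0S 2R)
3. 3 settlers → the right bank.  (the left bank: 3S 3R; the right bank: 3S 2R)
4. 1 settler ← the left bank.  (the left bank: 4S 3R; the right bank: 2S 2R)
5. 2 settlers and 1 raider → the right bank.  (the left bank: 2S 2R; the right bank: 4S 3R)
6. 1 settler ← the left bank.  (the left bank: 3S 2R; the right bank: 3S 3R)
7. 2 settlers and 1 raider → the right bank.  (the left bank: 1S 1R; the right bank: 5S 4R)
8. 1 settler ← the left bank.  (the left bank: 2S 1R; the right bank: 4S 4R)
9. 2 settlers and 1 raider → the right bank.  (the left bank: 0S 0R; the right bank: 6S 5R)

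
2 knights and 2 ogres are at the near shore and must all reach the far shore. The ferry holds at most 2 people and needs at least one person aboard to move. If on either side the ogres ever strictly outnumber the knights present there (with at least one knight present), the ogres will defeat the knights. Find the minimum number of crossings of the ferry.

5

Counting alone: each trip to the far shore takes at most 2 across and each return brings at least 1 back, so after t trips out (and t−1 returns) at most 2t − (t−1) of the 4 are across; that first reaches 4 at t = 3, so at least 5 crossings are needed.
The plan below uses exactly 5 crossings, so it is optimal:
1. 2 ogres → the far shore.  (the near shore: 2K 0O; the far shore: 0K 2O)
2. 1 ogre ← the near shore.  (the near shore: 2K 1O; the far shore: 0K 1O)
3. 2 knights → the far shore.  (the near shore: 0K 1O; the far shore: 2K 1O)
4. 1 ogre ← the near shore.  (the near shore: 0K 2O; the far shore: 2K 0O)
5. 2 ogres → the far shore.  (the near shore: 0K 0O; the far shore: 2K 2O)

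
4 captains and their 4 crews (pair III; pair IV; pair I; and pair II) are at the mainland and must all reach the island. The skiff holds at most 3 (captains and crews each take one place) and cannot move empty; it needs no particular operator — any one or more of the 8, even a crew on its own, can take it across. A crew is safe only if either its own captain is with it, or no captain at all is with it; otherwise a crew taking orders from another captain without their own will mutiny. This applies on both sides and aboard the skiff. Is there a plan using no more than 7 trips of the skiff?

Counting alone: each trip to the island takes at most 3 across and each return brings at least 1 back, so after t trips out (and t−1 returns) at most 3t − (t−1) of the 8 are across; that first reaches 8 at t = 4, so at least 7 crossings are needed.
The safety rule pushes this higher. Following every safe sequence of crossings, the most of the 8 that can be at the island as the skiff arrives there on crossing 7 is 7 — never all 8.
So the move cannot be finished within 7 crossings. (The shortest complete plan takes 9:)
1. captain III and crew III cross → the island.
2. captain III crosses ← the mainland.
3. captain III, captain IV, and crew IV cross → the island.
4. captain III and crew III cross ← the mainland.
5. captain I, captain II, and captain III cross → the island.
6. crew IV crosses ← the mainland.
7. crew III and crew IV cross → the island.
8. crew III crosses ← the mainland.
9. crew I, crew II, and crew III cross → the island.

No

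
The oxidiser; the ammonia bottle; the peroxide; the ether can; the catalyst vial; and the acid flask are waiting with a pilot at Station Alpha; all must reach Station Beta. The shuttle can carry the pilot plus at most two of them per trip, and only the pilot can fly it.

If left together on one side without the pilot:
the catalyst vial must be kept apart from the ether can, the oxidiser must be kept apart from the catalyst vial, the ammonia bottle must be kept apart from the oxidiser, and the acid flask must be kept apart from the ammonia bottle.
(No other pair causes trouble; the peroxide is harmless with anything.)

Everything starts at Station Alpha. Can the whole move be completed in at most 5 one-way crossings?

Counting alone: the pilot can take at most 2 across per trip to Station Beta, so moving all 6 needs at least 3 loaded trips out, with a return between consecutive ones — at least 5 crossings.
The safety rule pushes this higher. Following every safe sequence of crossings, the most of the 6 that can be at Station Beta as the shuttle arrives there on crossing 5 is 5 — never all 6.
So the move cannot be finished within 5 crossings. (The shortest complete plan takes 7:)
1. Pilot goes to Station Beta with the ammonia bottle and the catalyst vial.
2. Pilot goes back to Station Alpha alone.
3. Pilot goes to Station Beta with the oxidiser and the peroxide.
4. Pilot goes back to Station Alpha with the ammonia bottle and the catalyst vial.
5. Pilot goes to Station Beta with the acid flask and the ether can.
6. Pilot goes back to Station Alpha alone.
7. Pilot goes to Station Beta with the ammonia bottle and the catalyst vial.

No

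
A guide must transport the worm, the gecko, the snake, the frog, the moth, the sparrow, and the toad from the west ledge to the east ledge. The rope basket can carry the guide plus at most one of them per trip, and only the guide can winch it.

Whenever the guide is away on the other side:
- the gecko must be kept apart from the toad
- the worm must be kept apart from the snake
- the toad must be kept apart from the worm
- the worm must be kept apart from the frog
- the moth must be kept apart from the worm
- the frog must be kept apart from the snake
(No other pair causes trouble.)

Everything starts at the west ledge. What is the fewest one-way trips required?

Whatever the first load, the items left behind include a forbidden pair without the guide. No opening move is safe, so no plan exists.

impossible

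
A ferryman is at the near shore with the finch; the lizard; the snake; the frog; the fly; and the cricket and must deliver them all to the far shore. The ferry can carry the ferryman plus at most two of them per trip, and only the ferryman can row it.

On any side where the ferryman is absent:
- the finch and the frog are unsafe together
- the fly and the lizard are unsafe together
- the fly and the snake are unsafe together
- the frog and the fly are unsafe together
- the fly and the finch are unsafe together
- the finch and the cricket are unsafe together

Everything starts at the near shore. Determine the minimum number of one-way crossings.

Counting alone: the ferryman can take at most 2 across per trip to the far shore, so moving all 6 needs at least 3 loaded trips out, with a return between consecutive ones — at least 5 crossings.
The safety rule pushes this higher. Following every safe sequence of crossings, the most of the 6 that can be at the far shore as the ferry arrives there on crossings 5, 7 is 4, 5 respectively — never all 6.
So no plan with fewer than 9 crossings exists, and this one achieves 9:
1. Ferryman goes to the far shore with the finch and the fly.
2. Ferryman goes back to the near shore with the finch.
3. Ferryman goes to the far shore with the finch and the lizard.
4. Ferryman goes back to the near shore with the fly.
5. Ferryman goes to the far shore with the frog and the snake.
6. Ferryman goes back to the near shore with the finch.
7. Ferryman goes to the far shore with the cricket and the finch.
8. Ferryman goes back to the near shore with the finch.
9. Ferryman goes to the far shore with the finch and the fly.

9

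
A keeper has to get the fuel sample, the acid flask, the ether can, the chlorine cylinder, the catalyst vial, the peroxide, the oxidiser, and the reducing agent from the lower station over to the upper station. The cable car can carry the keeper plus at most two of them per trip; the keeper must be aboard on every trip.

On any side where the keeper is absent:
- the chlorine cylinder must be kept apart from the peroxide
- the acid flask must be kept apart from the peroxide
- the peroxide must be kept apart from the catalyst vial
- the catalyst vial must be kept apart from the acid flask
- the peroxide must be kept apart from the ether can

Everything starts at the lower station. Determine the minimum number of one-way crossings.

Counting alone: the keeper can take at most 2 across per trip to the upper station, so moving all 8 needs at least 4 loaded trips out, with a return between consecutive ones — at least 7 crossings.
The safety rule pushes this higher. Following every safe sequence of crossings, the most of the 8 that can be at the upper station as the cable car arrives there on crossings 7, 9, 11 is 5, 6, 7 respectively — never all 8.
So no plan with fewer than 13 crossings exists, and this one achieves 13:
1. Keeper goes to the upper station with the acid flask and the peroxide.
2. Keeper goes back to the lower station with the acid flask.
3. Keeper goes to the upper station with the acid flask and the fuel sample.
4. Keeper goes back to the lower station with the acid flask.
5. Keeper goes to the upper station with the acid flask and the ether can.
6. Keeper goes back to the lower station with the peroxide.
7. Keeper goes to the upper station with the catalyst vial and the chlorine cylinder.
8. Keeper goes back to the lower station with the acid flask.
9. Keeper goes to the upper station with the acid flask and the oxidiser.
10. Keeper goes back to the lower station with the acid flask.
11. Keeper goes to the upper station with the acid flask and the reducing agent.
12. Keeper goes back to the lower station with the acid flask.
13. Keeper goes to the upper station with the acid flask and the peroxide.

13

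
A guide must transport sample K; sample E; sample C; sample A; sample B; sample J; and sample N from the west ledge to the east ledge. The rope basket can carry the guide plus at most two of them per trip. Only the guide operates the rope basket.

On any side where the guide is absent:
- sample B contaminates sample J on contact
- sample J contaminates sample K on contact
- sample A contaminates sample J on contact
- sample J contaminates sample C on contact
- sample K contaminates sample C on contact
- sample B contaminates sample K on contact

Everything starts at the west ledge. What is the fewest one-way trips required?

11

Counting alone: the guide can take at most 2 across per trip to the east ledge, so moving all 7 needs at least 4 loaded trips out, with a return between consecutive ones — at least 7 crossings.
The safety rule pushes this higher. Following every safe sequence of crossings, the most of the 7 that can be at the east ledge as the rope basket arrives there on crossings 7, 9 is 5, 6 respectively — never all 7.
So no plan with fewer than 11 crossings exists, and this one achieves 11:
1. Guide goes to the east ledge with sample J and sample K.
2. Guide goes back to the west ledge with sample K.
3. Guide goes to the east ledge with sample E and sample K.
4. Guide goes back to the west ledge with sample K.
5. Guide goes to the east ledge with sample A and sample K.
6. Guide goes back to the west ledge with sample J.
7. Guide goes to the east ledge with sample B and sample C.
8. Guide goes back to the west ledge with sample K.
9. Guide goes to the east ledge with sample K and sample N.
10. Guide goes back to the west ledge with sample K.
11. Guide goes to the east ledge with sample J and sample K.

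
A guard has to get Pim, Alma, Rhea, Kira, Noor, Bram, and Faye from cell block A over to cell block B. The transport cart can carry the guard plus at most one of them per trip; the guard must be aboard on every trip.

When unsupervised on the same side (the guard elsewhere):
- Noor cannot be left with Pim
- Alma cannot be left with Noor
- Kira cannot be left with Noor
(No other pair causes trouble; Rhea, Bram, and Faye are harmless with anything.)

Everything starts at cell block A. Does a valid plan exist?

No

Following every safe sequence of crossings from the start, the most of the 7 that can be at cell block B as the transport cart arrives there on crossings 1, 3, 5, 7, 9 is 1, 2, 3, 4, 5 respectively; the best ever achieved is 5 of 7.
From crossing 11 on, no configuration arises that was not already reachable earlier: only 72 distinct safe configurations (who is on which side, and where the transport cart is) can ever be reached, none of them has everyone across, and every continuation just revisits them. So no valid plan exists.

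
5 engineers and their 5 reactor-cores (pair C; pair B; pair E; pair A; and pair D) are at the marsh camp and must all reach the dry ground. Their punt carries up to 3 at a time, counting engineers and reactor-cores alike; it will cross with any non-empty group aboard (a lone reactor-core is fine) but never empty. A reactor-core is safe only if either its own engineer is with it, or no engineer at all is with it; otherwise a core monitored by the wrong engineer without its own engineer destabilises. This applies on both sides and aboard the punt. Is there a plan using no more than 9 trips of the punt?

No

Counting alone: each trip to the dry ground takes at most 3 across and each return brings at least 1 back, so after t trips out (and t−1 returns) at most 3t − (t−1) of the 10 are across; that first reaches 10 at t = 5, so at least 9 crossings are needed.
The safety rule pushes this higher. Following every safe sequence of crossings, the most of the 10 that can be at the dry ground as the punt arrives there on crossing 9 is 9 — never all 10.
So the move cannot be finished within 9 crossings. (The shortest complete plan takes 11:)
1. engineer C and reactor-core C cross → the dry ground.
2. engineer C crosses ← the marsh camp.
3. reactor-core A, reactor-core B, and reactor-core E cross → the dry ground.
4. reactor-core C crosses ← the marsh camp.
5. engineer A, engineer B, and engineer E cross → the dry ground.
6. engineer B and reactor-core B cross ← the marsh camp.
7. engineer B, engineer C, and engineer D cross → the dry ground.
8. reactor-core E crosses ← the marsh camp.
9. reactor-core B and reactor-core C cross → the dry ground.
10. reactor-core C crosses ← the marsh camp.
11. reactor-core C, reactor-core D, and reactor-core E cross → the dry ground.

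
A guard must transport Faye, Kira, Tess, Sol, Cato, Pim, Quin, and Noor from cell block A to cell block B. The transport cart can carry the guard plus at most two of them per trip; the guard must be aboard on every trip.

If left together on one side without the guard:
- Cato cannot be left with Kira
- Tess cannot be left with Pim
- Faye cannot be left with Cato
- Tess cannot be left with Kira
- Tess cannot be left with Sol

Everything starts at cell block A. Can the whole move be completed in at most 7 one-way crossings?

No

Counting alone: the guard can take at most 2 across per trip to cell block B, so moving all 8 needs at least 4 loaded trips out, with a return between consecutive ones — at least 7 crossings.
The safety rule pushes this higher. Following every safe sequence of crossings, the most of the 8 that can be at cell block B as the transport cart arrives there on crossing 7 is 7 — never all 8.
So the move cannot be finished within 7 crossings. (The shortest complete plan takes 9:)
1. Guard goes to cell block B with Cato and Tess.  [cell block A: Faye, Kira, Noor, Pim, Quin, Sol | cell block B: Cato, Tess]
2. Guard goes back to cell block A alone.  [cell block A: Faye, Kira, Noor, Pim, Quin, Sol | cell block B: Cato, Tess]
3. Guard goes to cell block B with Faye and Kira.  [cell block A: Noor, Pim, Quin, Sol | cell block B: Cato, Faye, Kira, Tess]
4. Guard goes back to cell block A with Cato and Tess.  [cell block A: Cato, Noor, Pim, Quin, Sol, Tess | cell block B: Faye, Kira]
5. Guard goes to cell block B with Pim and Sol.  [cell block A: Cato, Noor, Quin, Tess | cell block B: Faye, Kira, Pim, Sol]
6. Guard goes back to cell block A alone.  [cell block A: Cato, Noor, Quin, Tess | cell block B: Faye, Kira, Pim, Sol]
7. Guard goes to cell block B with Noor and Quin.  [cell block A: Cato, Tess | cell block B: Faye, Kira, Noor, Pim, Quin, Sol]
8. Guard goes back to cell block A alone.  [cell block A: Cato, Tess | cell block B: Faye, Kira, Noor, Pim, Quin, Sol]
9. Guard goes to cell block B with Cato and Tess.  [cell block A: — | cell block B: Cato, Faye, Kira, Noor, Pim, Quin, Sol, Tess]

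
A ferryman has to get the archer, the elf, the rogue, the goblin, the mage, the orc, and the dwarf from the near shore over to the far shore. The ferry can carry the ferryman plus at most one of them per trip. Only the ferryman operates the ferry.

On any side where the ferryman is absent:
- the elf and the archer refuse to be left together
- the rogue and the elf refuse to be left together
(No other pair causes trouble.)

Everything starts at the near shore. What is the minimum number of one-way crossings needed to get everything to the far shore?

Counting alone: the ferryman can take at most 1 across per trip to the far shore, so moving all 7 needs at least 7 loaded trips out, with a return between consecutive ones — at least 13 crossings.
The safety rule pushes this higher. Following every safe sequence of crossings, the most of the 7 that can be at the far shore as the ferry arrives there on crossing 13 is 6 — never all 7.
So no plan with fewer than 15 crossings exists, and this one achieves 15:
1. Ferryman goes to the far shore with the elf.
2. Ferryman goes back to the near shore alone.
3. Ferryman goes to the far shore with the archer.
4. Ferryman goes back to the near shore with the elf.
5. Ferryman goes to the far shore with the rogue.
6. Ferryman goes back to the near shore alone.
7. Ferryman goes to the far shore with the goblin.
8. Ferryman goes back to the near shore alone.
9. Ferryman goes to the far shore with the mage.
10. Ferryman goes back to the near shore alone.
11. Ferryman goes to the far shore with the orc.
12. Ferryman goes back to the near shore alone.
13. Ferryman goes to the far shore with the dwarf.
14. Ferryman goes back to the near shore alone.
15. Ferryman goes to the far shore with the elf.

15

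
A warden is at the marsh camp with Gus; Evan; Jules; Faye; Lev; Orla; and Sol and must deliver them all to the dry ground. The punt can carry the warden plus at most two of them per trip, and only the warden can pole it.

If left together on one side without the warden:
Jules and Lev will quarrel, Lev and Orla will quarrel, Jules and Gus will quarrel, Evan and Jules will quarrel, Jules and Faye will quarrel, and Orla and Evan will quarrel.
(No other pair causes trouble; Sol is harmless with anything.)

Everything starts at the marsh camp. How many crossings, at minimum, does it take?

Counting alone: the warden can take at most 2 across per trip to the dry ground, so moving all 7 needs at least 4 loaded trips out, with a return between consecutive ones — at least 7 crossings.
The safety rule pushes this higher. Following every safe sequence of crossings, the most of the 7 that can be at the dry ground as the punt arrives there on crossing 7 is 6 — never all 7.
So no plan with fewer than 9 crossings exists, and this one achieves 9:
1. Warden goes to the dry ground with Jules and Orla.
2. Warden goes back to the marsh camp alone.
3. Warden goes to the dry ground with Sol.
4. Warden goes back to the marsh camp alone.
5. Warden goes to the dry ground with Evan and Gus.
6. Warden goes back to the marsh camp with Jules and Orla.
7. Warden goes to the dry ground with Faye and Lev.
8. Warden goes back to the marsh camp alone.
9. Warden goes to the dry ground with Jules and Orla.

9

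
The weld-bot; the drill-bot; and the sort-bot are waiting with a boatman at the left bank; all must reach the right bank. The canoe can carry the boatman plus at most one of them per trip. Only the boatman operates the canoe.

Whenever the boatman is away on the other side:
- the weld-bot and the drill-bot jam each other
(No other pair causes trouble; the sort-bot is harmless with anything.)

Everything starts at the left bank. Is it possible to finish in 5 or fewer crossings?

Yes — this plan uses 5 crossings (≤ 5):
1. Boatman goes to the right bank with the weld-bot.
2. Boatman goes back to the left bank alone.
3. Boatman goes to the right bank with the sort-bot.
4. Boatman goes back to the left bank alone.
5. Boatman goes to the right bank with the drill-bot.

Yes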